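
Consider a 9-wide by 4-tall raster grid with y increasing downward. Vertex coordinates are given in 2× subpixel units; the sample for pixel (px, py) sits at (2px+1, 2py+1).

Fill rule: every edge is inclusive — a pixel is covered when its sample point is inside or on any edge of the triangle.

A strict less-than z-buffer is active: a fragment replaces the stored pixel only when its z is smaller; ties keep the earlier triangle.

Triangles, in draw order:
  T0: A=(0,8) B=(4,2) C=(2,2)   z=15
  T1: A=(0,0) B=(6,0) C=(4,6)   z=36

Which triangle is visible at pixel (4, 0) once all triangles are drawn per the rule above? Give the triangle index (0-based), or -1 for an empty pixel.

T0:
  2·area = 12  (B↔C swapped to make it positive)
  edge (0, 8)→(2, 2): d=(2,-6) inclusive
  edge (2, 2)→(4, 2): d=(2,0) inclusive
  edge (4, 2)→(0, 8): d=(-4,6) inclusive
    (1,1)@(3, 3): e=[8,2,2] → #
    (2,1)@(5, 3): e=[20,2,-10] → ·
    (0,2)@(1, 5): e=[0,6,6] → #  [on edge]
    (1,2)@(3, 5): e=[12,6,-6] → ·
    (0,3)@(1, 7): e=[4,10,-2] → ·
  covered (2 px):
    · · · · · · · · ·
    · # · · · · · · ·
    # · · · · · · · ·
    · · · · · · · · ·
T1:
  2·area = 36
  edge (0, 0)→(6, 0): d=(6,0) inclusive
  edge (6, 0)→(4, 6): d=(-2,6) inclusive
  edge (4, 6)→(0, 0): d=(-4,-6) inclusive
    (0,0)@(1, 1): e=[6,28,2] → #
    (1,0)@(3, 1): e=[6,16,14] → #
    (2,0)@(5, 1): e=[6,4,26] → #
    (3,0)@(7, 1): e=[6,-8,38] → ·
    (0,1)@(1, 3): e=[18,24,-6] → ·
    (1,1)@(3, 3): e=[18,12,6] → #
    (2,1)@(5, 3): e=[18,0,18] → #  [on edge]
    (3,1)@(7, 3): e=[18,-12,30] → ·
    (1,2)@(3, 5): e=[30,8,-2] → ·
    (2,2)@(5, 5): e=[30,-4,10] → ·
  covered (5 px):
    # # # · · · · · ·
    · # # · · · · · ·
    · · · · · · · · ·
    · · · · · · · · ·

Z-buffer (winner per pixel, '.' = empty):
  1 1 1 . . . . . .
  . 0 1 . . . . . .
  0 . . . . . . . .
  . . . . . . . . .

Result: -1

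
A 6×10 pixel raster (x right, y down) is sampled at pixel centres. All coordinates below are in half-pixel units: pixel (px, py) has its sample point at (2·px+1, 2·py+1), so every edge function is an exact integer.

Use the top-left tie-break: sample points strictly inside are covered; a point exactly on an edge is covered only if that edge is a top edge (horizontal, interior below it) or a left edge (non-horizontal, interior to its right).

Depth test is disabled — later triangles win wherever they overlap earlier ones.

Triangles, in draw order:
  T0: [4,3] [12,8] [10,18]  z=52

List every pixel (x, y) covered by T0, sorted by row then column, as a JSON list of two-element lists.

T0:
  2·area = 90
  edge (4, 3)→(12, 8): d=(8,5) right/bottom  bias=-1
  edge (12, 8)→(10, 18): d=(-2,10) right/bottom  bias=-1
  edge (10, 18)→(4, 3): d=(-6,-15) top-left  bias=+0
    (2,2)@(5, 5): e=[11,76,3] → #
    (3,2)@(7, 5): e=[1,56,33] → #
    (4,2)@(9, 5): e=[-9,36,63] → ·
    (2,3)@(5, 7): e=[27,72,-9] → ·
    (3,3)@(7, 7): e=[17,52,21] → #
    (4,3)@(9, 7): e=[7,32,51] → #
    (5,3)@(11, 7): e=[-3,12,81] → ·
    (3,4)@(7, 9): e=[33,48,9] → #
    (5,4)@(11, 9): e=[13,8,69] → #
    (3,5)@(7, 11): e=[49,44,-3] → ·
    (4,5)@(9, 11): e=[39,24,27] → #
    (4,6)@(9, 13): e=[55,20,15] → #
    (5,6)@(11, 13): e=[45,0,45] → ·  [on edge]
  covered (11 px):
    · · · · · ·
    · · · · · ·
    · · # # · ·
    · · · # # ·
    · · · # # #
    · · · · # #
    · · · · # ·
    · · · · # ·
    · · · · · ·
    · · · · · ·

Answer: [[2,2],[3,2],[3,3],[4,3],[3,4],[4,4],[5,4],[4,5],[5,5],[4,6],[4,7]]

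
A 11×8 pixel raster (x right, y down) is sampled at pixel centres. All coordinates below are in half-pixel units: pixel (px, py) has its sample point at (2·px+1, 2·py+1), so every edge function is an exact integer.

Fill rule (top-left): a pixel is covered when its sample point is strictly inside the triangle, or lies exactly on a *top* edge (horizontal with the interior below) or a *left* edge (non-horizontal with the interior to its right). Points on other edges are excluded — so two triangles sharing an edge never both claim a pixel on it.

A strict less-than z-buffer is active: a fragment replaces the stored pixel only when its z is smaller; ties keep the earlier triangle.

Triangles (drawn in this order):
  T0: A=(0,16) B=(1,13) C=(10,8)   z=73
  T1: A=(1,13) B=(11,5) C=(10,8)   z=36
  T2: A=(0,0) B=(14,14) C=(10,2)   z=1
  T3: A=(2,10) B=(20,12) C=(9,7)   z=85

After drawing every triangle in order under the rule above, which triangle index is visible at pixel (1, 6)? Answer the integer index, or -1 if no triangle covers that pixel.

T0:
  2·area = 22
  edge (0, 16)→(1, 13): d=(1,-3) top-left  bias=+0
  edge (1, 13)→(10, 8): d=(9,-5) top-left  bias=+0
  edge (10, 8)→(0, 16): d=(-10,8) right/bottom  bias=-1
    (2,0)@(5, 1): e=[0,-88,110] → .  [on edge]
    (9,1)@(19, 3): e=[44,0,-22] → .  [on edge]
    (1,3)@(3, 7): e=[0,-44,66] → .  [on edge]
    (2,5)@(5, 11): e=[10,2,10] → X
    (3,5)@(7, 11): e=[16,12,-6] → .
    (0,6)@(1, 13): e=[0,0,22] → X  [on edge]
    (1,6)@(3, 13): e=[6,10,6] → X
    (2,6)@(5, 13): e=[12,20,-10] → .
    (0,7)@(1, 15): e=[2,18,2] → X
    (1,7)@(3, 15): e=[8,28,-14] → .
  covered (4 px):
    . . . . . . . . . . .
    . . . . . . . . . . .
    . . . . . . . . . . .
    . . . . . . . . . . .
    . . . . . . . . . . .
    . . X . . . . . . . .
    X X . . . . . . . . .
    X . . . . . . . . . .
T1:
  2·area = 22
  edge (1, 13)→(11, 5): d=(10,-8) top-left  bias=+0
  edge (11, 5)→(10, 8): d=(-1,3) right/bottom  bias=-1
  edge (10, 8)→(1, 13): d=(-9,5) right/bottom  bias=-1
    (9,1)@(19, 3): e=[44,-22,0] → .  [on edge]
    (5,2)@(11, 5): e=[0,0,22] → .  [on edge]
    (4,3)@(9, 7): e=[4,4,14] → X
    (5,3)@(11, 7): e=[20,-2,4] → .
    (3,4)@(7, 9): e=[8,8,6] → X
    (4,4)@(9, 9): e=[24,2,-4] → .
    (3,5)@(7, 11): e=[28,6,-12] → .
    (4,5)@(9, 11): e=[44,0,-22] → .  [on edge]
    (0,6)@(1, 13): e=[0,22,0] → .  [on edge]
  covered (2 px):
    . . . . . . . . . . .
    . . . . . . . . . . .
    . . . . . . . . . . .
    . . . . X . . . . . .
    . . . X . . . . . . .
    . . . . . . . . . . .
    . . . . . . . . . . .
    . . . . . . . . . . .
T2:
  2·area = 112  (B↔C swapped to make it positive)
  edge (0, 0)→(10, 2): d=(10,2) right/bottom  bias=-1
  edge (10, 2)→(14, 14): d=(4,12) right/bottom  bias=-1
  edge (14, 14)→(0, 0): d=(-14,-14) top-left  bias=+0
    (0,0)@(1, 1): e=[8,104,0] → X  [on edge]
    (1,0)@(3, 1): e=[4,80,28] → X
    (2,0)@(5, 1): e=[0,56,56] → .  [on edge]
    (0,1)@(1, 3): e=[28,112,-28] → .
    (1,1)@(3, 3): e=[24,88,0] → X  [on edge]
    (2,1)@(5, 3): e=[20,64,28] → X
    (3,1)@(7, 3): e=[16,40,56] → X
    (4,1)@(9, 3): e=[12,16,84] → X
    (5,1)@(11, 3): e=[8,-8,112] → .
    (7,1)@(15, 3): e=[0,-56,168] → .  [on edge]
    (1,2)@(3, 5): e=[44,96,-28] → .
    (2,2)@(5, 5): e=[40,72,0] → X  [on edge]
    (5,2)@(11, 5): e=[28,0,84] → .  [on edge]
    (3,3)@(7, 7): e=[56,56,0] → X  [on edge]
    (4,4)@(9, 9): e=[72,40,0] → X  [on edge]
    (5,5)@(11, 11): e=[88,24,0] → X  [on edge]
    (6,5)@(13, 11): e=[84,0,28] → .  [on edge]
    (6,6)@(13, 13): e=[104,8,0] → X  [on edge]
    (7,7)@(15, 15): e=[120,-8,0] → .  [on edge]
  covered (16 px):
    X X . . . . . . . . .
    . X X X X . . . . . .
    . . X X X . . . . . .
    . . . X X X . . . . .
    . . . . X X . . . . .
    . . . . . X . . . . .
    . . . . . . X . . . .
    . . . . . . . . . . .
T3:
  2·area = 68  (B↔C swapped to make it positive)
  edge (2, 10)→(9, 7): d=(7,-3) top-left  bias=+0
  edge (9, 7)→(20, 12): d=(11,5) right/bottom  bias=-1
  edge (20, 12)→(2, 10): d=(-18,-2) top-left  bias=+0
    (4,3)@(9, 7): e=[0,0,68] → .  [on edge]
    (2,4)@(5, 9): e=[2,42,24] → X
    (3,4)@(7, 9): e=[8,32,28] → X
    (4,4)@(9, 9): e=[14,22,32] → X
    (5,4)@(11, 9): e=[20,12,36] → X
    (6,4)@(13, 9): e=[26,2,40] → X
    (7,4)@(15, 9): e=[32,-8,44] → .
    (2,5)@(5, 11): e=[16,64,-12] → .
    (3,5)@(7, 11): e=[22,54,-8] → .
    (4,5)@(9, 11): e=[28,44,-4] → .
    (5,5)@(11, 11): e=[34,34,0] → X  [on edge]
    (7,5)@(15, 11): e=[46,14,8] → X
  covered (9 px):
    . . . . . . . . . . .
    . . . . . . . . . . .
    . . . . . . . . . . .
    . . . . . . . . . . .
    . . X X X X X . . . .
    . . . . . X X X X . .
    . . . . . . . . . . .
    . . . . . . . . . . .

Z-buffer (winner per pixel, '.' = empty):
  2 2 . . . . . . . . .
  . 2 2 2 2 . . . . . .
  . . 2 2 2 . . . . . .
  . . . 2 2 2 . . . . .
  . . 3 1 2 2 3 . . . .
  . . 0 . . 2 3 3 3 . .
  0 0 . . . . 2 . . . .
  0 . . . . . . . . . .

Answer: 0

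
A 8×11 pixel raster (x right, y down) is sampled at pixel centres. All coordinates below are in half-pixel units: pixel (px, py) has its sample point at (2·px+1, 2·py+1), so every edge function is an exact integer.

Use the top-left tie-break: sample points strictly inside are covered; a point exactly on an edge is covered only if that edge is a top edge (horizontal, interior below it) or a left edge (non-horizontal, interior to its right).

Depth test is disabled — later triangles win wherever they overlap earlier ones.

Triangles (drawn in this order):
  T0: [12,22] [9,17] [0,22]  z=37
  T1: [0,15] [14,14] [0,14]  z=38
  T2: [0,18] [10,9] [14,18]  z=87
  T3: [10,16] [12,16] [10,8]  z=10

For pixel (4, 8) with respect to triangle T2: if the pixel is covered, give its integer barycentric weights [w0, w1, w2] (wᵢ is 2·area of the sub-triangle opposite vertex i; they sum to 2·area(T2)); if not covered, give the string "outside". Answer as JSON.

T0:
  2·area = 60  (B↔C swapped to make it positive)
  edge (12, 22)→(0, 22): d=(-12,0) right/bottom  bias=-1
  edge (0, 22)→(9, 17): d=(9,-5) top-left  bias=+0
  edge (9, 17)→(12, 22): d=(3,5) right/bottom  bias=-1
    (1,3)@(3, 7): e=[180,-120,0] → ·  [on edge]
    (4,8)@(9, 17): e=[60,0,0] → ·  [on edge]
    (3,9)@(7, 19): e=[36,8,16] → █
    (4,9)@(9, 19): e=[36,18,6] → █
    (5,9)@(11, 19): e=[36,28,-4] → ·
    (1,10)@(3, 21): e=[12,6,42] → █
    (2,10)@(5, 21): e=[12,16,32] → █
    (5,10)@(11, 21): e=[12,46,2] → █
    (6,10)@(13, 21): e=[12,56,-8] → ·
  covered (7 px):
    · · · · · · · ·
    · · · · · · · ·
    · · · · · · · ·
    · · · · · · · ·
    · · · · · · · ·
    · · · · · · · ·
    · · · · · · · ·
    · · · · · · · ·
    · · · · · · · ·
    · · · █ █ · · ·
    · █ █ █ █ █ · ·
T1:
  2·area = 14  (B↔C swapped to make it positive)
  edge (0, 15)→(0, 14): d=(0,-1) top-left  bias=+0
  edge (0, 14)→(14, 14): d=(14,0) top-left  bias=+0
  edge (14, 14)→(0, 15): d=(-14,1) right/bottom  bias=-1
  covered (0 px):
    · · · · · · · ·
    · · · · · · · ·
    · · · · · · · ·
    · · · · · · · ·
    · · · · · · · ·
    · · · · · · · ·
    · · · · · · · ·
    · · · · · · · ·
    · · · · · · · ·
    · · · · · · · ·
    · · · · · · · ·
T2:
  2·area = 126
  edge (0, 18)→(10, 9): d=(10,-9) top-left  bias=+0
  edge (10, 9)→(14, 18): d=(4,9) right/bottom  bias=-1
  edge (14, 18)→(0, 18): d=(-14,0) right/bottom  bias=-1
    (4,5)@(9, 11): e=[11,17,98] → █
    (5,5)@(11, 11): e=[29,-1,98] → ·
    (3,6)@(7, 13): e=[13,43,70] → █
    (5,6)@(11, 13): e=[49,7,70] → █
    (6,6)@(13, 13): e=[67,-11,70] → ·
    (2,7)@(5, 15): e=[15,69,42] → █
    (6,7)@(13, 15): e=[87,-3,42] → ·
    (1,8)@(3, 17): e=[17,95,14] → █
    (6,8)@(13, 17): e=[107,5,14] → █
    (7,8)@(15, 17): e=[125,-13,14] → ·
    (1,9)@(3, 19): e=[37,103,-14] → ·
    (2,9)@(5, 19): e=[55,85,-14] → ·
  covered (14 px):
    · · · · · · · ·
    · · · · · · · ·
    · · · · · · · ·
    · · · · · · · ·
    · · · · · · · ·
    · · · · █ · · ·
    · · · █ █ █ · ·
    · · █ █ █ █ · ·
    · █ █ █ █ █ █ ·
    · · · · · · · ·
    · · · · · · · ·
T3:
  2·area = 16  (B↔C swapped to make it positive)
  edge (10, 16)→(10, 8): d=(0,-8) top-left  bias=+0
  edge (10, 8)→(12, 16): d=(2,8) right/bottom  bias=-1
  edge (12, 16)→(10, 16): d=(-2,0) right/bottom  bias=-1
    (5,6)@(11, 13): e=[8,2,6] → █
    (6,6)@(13, 13): e=[24,-14,6] → ·
    (5,7)@(11, 15): e=[8,6,2] → █
    (6,7)@(13, 15): e=[24,-10,2] → ·
    (5,8)@(11, 17): e=[8,10,-2] → ·
  covered (2 px):
    · · · · · · · ·
    · · · · · · · ·
    · · · · · · · ·
    · · · · · · · ·
    · · · · · · · ·
    · · · · · · · ·
    · · · · · █ · ·
    · · · · · █ · ·
    · · · · · · · ·
    · · · · · · · ·
    · · · · · · · ·

Result: [41,14,71]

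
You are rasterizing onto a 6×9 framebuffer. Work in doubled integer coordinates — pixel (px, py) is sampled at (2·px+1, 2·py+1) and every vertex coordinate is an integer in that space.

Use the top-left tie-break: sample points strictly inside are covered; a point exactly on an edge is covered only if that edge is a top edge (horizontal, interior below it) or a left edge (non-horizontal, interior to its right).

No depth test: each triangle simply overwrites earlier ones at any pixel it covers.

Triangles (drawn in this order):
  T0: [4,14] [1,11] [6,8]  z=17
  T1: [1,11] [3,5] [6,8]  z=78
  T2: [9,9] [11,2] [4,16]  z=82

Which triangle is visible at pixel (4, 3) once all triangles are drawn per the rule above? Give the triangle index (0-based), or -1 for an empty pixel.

T0:
  2·area = 24
  edge (4, 14)→(1, 11): d=(-3,-3) top-left  bias=+0
  edge (1, 11)→(6, 8): d=(5,-3) top-left  bias=+0
  edge (6, 8)→(4, 14): d=(-2,6) right/bottom  bias=-1
    (3,2)@(7, 5): e=[36,-12,0] → ·  [on edge]
    (5,2)@(11, 5): e=[48,0,-24] → ·  [on edge]
    (2,4)@(5, 9): e=[18,2,4] → █
    (3,4)@(7, 9): e=[24,8,-8] → ·
    (0,5)@(1, 11): e=[0,0,24] → █  [on edge]
    (1,5)@(3, 11): e=[6,6,12] → █
    (2,5)@(5, 11): e=[12,12,0] → ·  [on edge]
    (0,6)@(1, 13): e=[-6,10,20] → ·
    (1,6)@(3, 13): e=[0,16,8] → █  [on edge]
    (2,6)@(5, 13): e=[6,22,-4] → ·
    (1,7)@(3, 15): e=[-6,26,4] → ·
    (2,7)@(5, 15): e=[0,32,-8] → ·  [on edge]
    (1,8)@(3, 17): e=[-12,36,0] → ·  [on edge]
    (3,8)@(7, 17): e=[0,48,-24] → ·  [on edge]
  covered (4 px):
    · · · · · ·
    · · · · · ·
    · · · · · ·
    · · · · · ·
    · · █ · · ·
    █ █ · · · ·
    · █ · · · ·
    · · · · · ·
    · · · · · ·
T1:
  2·area = 24
  edge (1, 11)→(3, 5): d=(2,-6) top-left  bias=+0
  edge (3, 5)→(6, 8): d=(3,3) right/bottom  bias=-1
  edge (6, 8)→(1, 11): d=(-5,3) right/bottom  bias=-1
    (0,1)@(1, 3): e=[-16,0,40] → ·  [on edge]
    (1,2)@(3, 5): e=[0,0,24] → ·  [on edge]
    (5,2)@(11, 5): e=[48,-24,0] → ·  [on edge]
    (1,3)@(3, 7): e=[4,6,14] → █
    (2,3)@(5, 7): e=[16,0,8] → ·  [on edge]
    (1,4)@(3, 9): e=[8,12,4] → █
    (2,4)@(5, 9): e=[20,6,-2] → ·
    (3,4)@(7, 9): e=[32,0,-8] → ·  [on edge]
    (0,5)@(1, 11): e=[0,24,0] → ·  [on edge]
    (1,5)@(3, 11): e=[12,18,-6] → ·
    (4,5)@(9, 11): e=[48,0,-24] → ·  [on edge]
    (5,6)@(11, 13): e=[64,0,-40] → ·  [on edge]
  covered (2 px):
    · · · · · ·
    · · · · · ·
    · · · · · ·
    · █ · · · ·
    · █ · · · ·
    · · · · · ·
    · · · · · ·
    · · · · · ·
    · · · · · ·
T2:
  2·area = 21  (B↔C swapped to make it positive)
  edge (9, 9)→(4, 16): d=(-5,7) right/bottom  bias=-1
  edge (4, 16)→(11, 2): d=(7,-14) top-left  bias=+0
  edge (11, 2)→(9, 9): d=(-2,7) right/bottom  bias=-1
    (4,3)@(9, 7): e=[10,7,4] → █
    (5,3)@(11, 7): e=[-4,35,-10] → ·
    (4,4)@(9, 9): e=[0,21,0] → ·  [on edge]
    (3,5)@(7, 11): e=[4,7,10] → █
    (4,5)@(9, 11): e=[-10,35,-4] → ·
    (3,6)@(7, 13): e=[-6,21,6] → ·
  covered (2 px):
    · · · · · ·
    · · · · · ·
    · · · · · ·
    · · · · █ ·
    · · · · · ·
    · · · █ · ·
    · · · · · ·
    · · · · · ·
    · · · · · ·

Z-buffer (winner per pixel, '.' = empty):
  . . . . . .
  . . . . . .
  . . . . . .
  . 1 . . 2 .
  . 1 0 . . .
  0 0 . 2 . .
  . 0 . . . .
  . . . . . .
  . . . . . .

Final: 2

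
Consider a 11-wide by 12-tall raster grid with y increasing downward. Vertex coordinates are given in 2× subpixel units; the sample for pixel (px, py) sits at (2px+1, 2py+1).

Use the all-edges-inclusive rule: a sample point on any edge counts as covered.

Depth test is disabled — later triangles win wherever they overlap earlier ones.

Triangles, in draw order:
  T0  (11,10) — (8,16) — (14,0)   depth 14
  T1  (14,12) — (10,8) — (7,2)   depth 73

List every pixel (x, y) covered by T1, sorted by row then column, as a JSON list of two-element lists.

T0:
  2·area = 12
  edge (11, 10)→(8, 16): d=(-3,6) inclusive
  edge (8, 16)→(14, 0): d=(6,-16) inclusive
  edge (14, 0)→(11, 10): d=(-3,10) inclusive
    (6,1)@(13, 3): e=[9,2,1] → #
    (7,1)@(15, 3): e=[-3,34,-19] → ·
    (6,2)@(13, 5): e=[3,14,-5] → ·
    (5,4)@(11, 9): e=[3,6,3] → #
    (6,4)@(13, 9): e=[-9,38,-17] → ·
    (5,5)@(11, 11): e=[-3,18,-3] → ·
  covered (2 px):
    · · · · · · · · · · ·
    · · · · · · # · · · ·
    · · · · · · · · · · ·
    · · · · · · · · · · ·
    · · · · · # · · · · ·
    · · · · · · · · · · ·
    · · · · · · · · · · ·
    · · · · · · · · · · ·
    · · · · · · · · · · ·
    · · · · · · · · · · ·
    · · · · · · · · · · ·
    · · · · · · · · · · ·
T1:
  2·area = 12
  edge (14, 12)→(10, 8): d=(-4,-4) inclusive
  edge (10, 8)→(7, 2): d=(-3,-6) inclusive
  edge (7, 2)→(14, 12): d=(7,10) inclusive
    (1,0)@(3, 1): e=[0,-21,33] → ·  [on edge]
    (2,1)@(5, 3): e=[0,-15,27] → ·  [on edge]
    (3,2)@(7, 5): e=[0,-9,21] → ·  [on edge]
    (4,2)@(9, 5): e=[8,3,1] → #
    (5,2)@(11, 5): e=[16,15,-19] → ·
    (4,3)@(9, 7): e=[0,-3,15] → ·  [on edge]
    (5,4)@(11, 9): e=[0,3,9] → #  [on edge]
    (6,4)@(13, 9): e=[8,15,-11] → ·
    (5,5)@(11, 11): e=[-8,-3,23] → ·
    (6,5)@(13, 11): e=[0,9,3] → #  [on edge]
    (7,5)@(15, 11): e=[8,21,-17] → ·
    (6,6)@(13, 13): e=[-8,3,17] → ·
    (7,6)@(15, 13): e=[0,15,-3] → ·  [on edge]
    (8,7)@(17, 15): e=[0,21,-9] → ·  [on edge]
    (9,8)@(19, 17): e=[0,27,-15] → ·  [on edge]
    (10,9)@(21, 19): e=[0,33,-21] → ·  [on edge]
  covered (3 px):
    · · · · · · · · · · ·
    · · · · · · · · · · ·
    · · · · # · · · · · ·
    · · · · · · · · · · ·
    · · · · · # · · · · ·
    · · · · · · # · · · ·
    · · · · · · · · · · ·
    · · · · · · · · · · ·
    · · · · · · · · · · ·
    · · · · · · · · · · ·
    · · · · · · · · · · ·
    · · · · · · · · · · ·

Final: [[4,2],[5,4],[6,5]]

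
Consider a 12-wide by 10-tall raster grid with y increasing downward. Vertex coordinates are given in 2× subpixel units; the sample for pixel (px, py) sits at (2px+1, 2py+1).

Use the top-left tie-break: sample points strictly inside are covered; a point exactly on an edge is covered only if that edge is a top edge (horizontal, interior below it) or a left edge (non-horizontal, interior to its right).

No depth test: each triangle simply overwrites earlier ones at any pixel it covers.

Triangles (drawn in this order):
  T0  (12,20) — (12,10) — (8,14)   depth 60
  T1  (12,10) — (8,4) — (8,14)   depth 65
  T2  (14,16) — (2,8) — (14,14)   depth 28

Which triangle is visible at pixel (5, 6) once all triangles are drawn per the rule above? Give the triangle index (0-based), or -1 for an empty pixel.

T0:
  2·area = 40  (B↔C swapped to make it positive)
  edge (12, 20)→(8, 14): d=(-4,-6) top-left  bias=+0
  edge (8, 14)→(12, 10): d=(4,-4) top-left  bias=+0
  edge (12, 10)→(12, 20): d=(0,10) right/bottom  bias=-1
    (10,0)@(21, 1): e=[130,0,-90] → ·  [on edge]
    (9,1)@(19, 3): e=[110,0,-70] → ·  [on edge]
    (8,2)@(17, 5): e=[90,0,-50] → ·  [on edge]
    (7,3)@(15, 7): e=[70,0,-30] → ·  [on edge]
    (6,4)@(13, 9): e=[50,0,-10] → ·  [on edge]
    (5,5)@(11, 11): e=[30,0,10] → █  [on edge]
    (6,5)@(13, 11): e=[42,8,-10] → ·
    (4,6)@(9, 13): e=[10,0,30] → █  [on edge]
    (6,6)@(13, 13): e=[34,16,-10] → ·
    (3,7)@(7, 15): e=[-10,0,50] → ·  [on edge]
    (4,7)@(9, 15): e=[2,8,30] → █
    (6,7)@(13, 15): e=[26,24,-10] → ·
    (2,8)@(5, 17): e=[-30,0,70] → ·  [on edge]
    (1,9)@(3, 19): e=[-50,0,90] → ·  [on edge]
  covered (6 px):
    · · · · · · · · · · · ·
    · · · · · · · · · · · ·
    · · · · · · · · · · · ·
    · · · · · · · · · · · ·
    · · · · · · · · · · · ·
    · · · · · █ · · · · · ·
    · · · · █ █ · · · · · ·
    · · · · █ █ · · · · · ·
    · · · · · █ · · · · · ·
    · · · · · · · · · · · ·
T1:
  2·area = 40  (B↔C swapped to make it positive)
  edge (12, 10)→(8, 14): d=(-4,4) right/bottom  bias=-1
  edge (8, 14)→(8, 4): d=(0,-10) top-left  bias=+0
  edge (8, 4)→(12, 10): d=(4,6) right/bottom  bias=-1
    (10,0)@(21, 1): e=[0,130,-90] → ·  [on edge]
    (9,1)@(19, 3): e=[0,110,-70] → ·  [on edge]
    (8,2)@(17, 5): e=[0,90,-50] → ·  [on edge]
    (4,3)@(9, 7): e=[24,10,6] → █
    (5,3)@(11, 7): e=[16,30,-6] → ·
    (7,3)@(15, 7): e=[0,70,-30] → ·  [on edge]
    (4,4)@(9, 9): e=[16,10,14] → █
    (5,4)@(11, 9): e=[8,30,2] → █
    (6,4)@(13, 9): e=[0,50,-10] → ·  [on edge]
    (4,5)@(9, 11): e=[8,10,22] → █
    (5,5)@(11, 11): e=[0,30,10] → ·  [on edge]
    (4,6)@(9, 13): e=[0,10,30] → ·  [on edge]
    (3,7)@(7, 15): e=[0,-10,50] → ·  [on edge]
    (2,8)@(5, 17): e=[0,-30,70] → ·  [on edge]
    (1,9)@(3, 19): e=[0,-50,90] → ·  [on edge]
  covered (4 px):
    · · · · · · · · · · · ·
    · · · · · · · · · · · ·
    · · · · · · · · · · · ·
    · · · · █ · · · · · · ·
    · · · · █ █ · · · · · ·
    · · · · █ · · · · · · ·
    · · · · · · · · · · · ·
    · · · · · · · · · · · ·
    · · · · · · · · · · · ·
    · · · · · · · · · · · ·
T2:
  2·area = 24
  edge (14, 16)→(2, 8): d=(-12,-8) top-left  bias=+0
  edge (2, 8)→(14, 14): d=(12,6) right/bottom  bias=-1
  edge (14, 14)→(14, 16): d=(0,2) right/bottom  bias=-1
    (3,5)@(7, 11): e=[4,6,14] → █
    (4,5)@(9, 11): e=[20,-6,10] → ·
    (3,6)@(7, 13): e=[-20,30,14] → ·
    (5,6)@(11, 13): e=[12,6,6] → █
    (6,6)@(13, 13): e=[28,-6,2] → ·
    (5,7)@(11, 15): e=[-12,30,6] → ·
    (6,7)@(13, 15): e=[4,18,2] → █
    (7,7)@(15, 15): e=[20,6,-2] → ·
    (6,8)@(13, 17): e=[-20,42,2] → ·
  covered (3 px):
    · · · · · · · · · · · ·
    · · · · · · · · · · · ·
    · · · · · · · · · · · ·
    · · · · · · · · · · · ·
    · · · · · · · · · · · ·
    · · · █ · · · · · · · ·
    · · · · · █ · · · · · ·
    · · · · · · █ · · · · ·
    · · · · · · · · · · · ·
    · · · · · · · · · · · ·

Z-buffer (winner per pixel, '.' = empty):
  . . . . . . . . . . . .
  . . . . . . . . . . . .
  . . . . . . . . . . . .
  . . . . 1 . . . . . . .
  . . . . 1 1 . . . . . .
  . . . 2 1 0 . . . . . .
  . . . . 0 2 . . . . . .
  . . . . 0 0 2 . . . . .
  . . . . . 0 . . . . . .
  . . . . . . . . . . . .

Result: 2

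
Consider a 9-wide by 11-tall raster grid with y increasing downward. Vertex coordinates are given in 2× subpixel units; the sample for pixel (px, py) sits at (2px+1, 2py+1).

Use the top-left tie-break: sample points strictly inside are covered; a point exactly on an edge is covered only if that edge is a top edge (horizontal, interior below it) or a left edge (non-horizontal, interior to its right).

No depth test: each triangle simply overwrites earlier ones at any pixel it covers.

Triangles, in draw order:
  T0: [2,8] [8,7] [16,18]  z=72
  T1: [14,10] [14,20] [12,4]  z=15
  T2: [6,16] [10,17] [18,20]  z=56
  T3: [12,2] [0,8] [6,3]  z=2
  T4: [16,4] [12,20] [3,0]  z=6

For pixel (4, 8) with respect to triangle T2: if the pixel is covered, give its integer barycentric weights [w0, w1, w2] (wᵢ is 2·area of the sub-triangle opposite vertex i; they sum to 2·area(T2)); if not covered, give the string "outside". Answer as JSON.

T0:
  2·area = 74
  edge (2, 8)→(8, 7): d=(6,-1) top-left  bias=+0
  edge (8, 7)→(16, 18): d=(8,11) right/bottom  bias=-1
  edge (16, 18)→(2, 8): d=(-14,-10) top-left  bias=+0
    (2,4)@(5, 9): e=[9,49,16] → #
    (3,4)@(7, 9): e=[11,27,36] → #
    (4,4)@(9, 9): e=[13,5,56] → #
    (5,4)@(11, 9): e=[15,-17,76] → ·
    (2,5)@(5, 11): e=[21,65,-12] → ·
    (3,5)@(7, 11): e=[23,43,8] → #
    (5,5)@(11, 11): e=[27,-1,48] → ·
    (3,6)@(7, 13): e=[35,59,-20] → ·
    (4,6)@(9, 13): e=[37,37,0] → #  [on edge]
    (5,6)@(11, 13): e=[39,15,20] → #
    (6,6)@(13, 13): e=[41,-7,40] → ·
    (4,7)@(9, 15): e=[49,53,-28] → ·
  covered (9 px):
    · · · · · · · · ·
    · · · · · · · · ·
    · · · · · · · · ·
    · · · · · · · · ·
    · · # # # · · · ·
    · · · # # · · · ·
    · · · · # # · · ·
    · · · · · · # · ·
    · · · · · · · # ·
    · · · · · · · · ·
    · · · · · · · · ·
T1:
  2·area = 20
  edge (14, 10)→(14, 20): d=(0,10) right/bottom  bias=-1
  edge (14, 20)→(12, 4): d=(-2,-16) top-left  bias=+0
  edge (12, 4)→(14, 10): d=(2,6) right/bottom  bias=-1
    (5,0)@(11, 1): e=[30,-10,0] → ·  [on edge]
    (6,3)@(13, 7): e=[10,10,0] → ·  [on edge]
    (6,4)@(13, 9): e=[10,6,4] → #
    (7,4)@(15, 9): e=[-10,38,-8] → ·
    (6,5)@(13, 11): e=[10,2,8] → #
    (7,5)@(15, 11): e=[-10,34,-4] → ·
    (6,6)@(13, 13): e=[10,-2,12] → ·
    (7,6)@(15, 13): e=[-10,30,0] → ·  [on edge]
    (8,9)@(17, 19): e=[-30,50,0] → ·  [on edge]
  covered (2 px):
    · · · · · · · · ·
    · · · · · · · · ·
    · · · · · · · · ·
    · · · · · · · · ·
    · · · · · · # · ·
    · · · · · · # · ·
    · · · · · · · · ·
    · · · · · · · · ·
    · · · · · · · · ·
    · · · · · · · · ·
    · · · · · · · · ·
T2:
  2·area = 4
  edge (6, 16)→(10, 17): d=(4,1) right/bottom  bias=-1
  edge (10, 17)→(18, 20): d=(8,3) right/bottom  bias=-1
  edge (18, 20)→(6, 16): d=(-12,-4) top-left  bias=+0
    (1,7)@(3, 15): e=[-1,5,0] → ·  [on edge]
    (4,8)@(9, 17): e=[1,3,0] → #  [on edge]
    (5,8)@(11, 17): e=[-1,-3,8] → ·
    (4,9)@(9, 19): e=[9,19,-24] → ·
    (7,9)@(15, 19): e=[3,1,0] → #  [on edge]
    (8,9)@(17, 19): e=[1,-5,8] → ·
    (7,10)@(15, 21): e=[11,17,-24] → ·
  covered (2 px):
    · · · · · · · · ·
    · · · · · · · · ·
    · · · · · · · · ·
    · · · · · · · · ·
    · · · · · · · · ·
    · · · · · · · · ·
    · · · · · · · · ·
    · · · · · · · · ·
    · · · · # · · · ·
    · · · · · · · # ·
    · · · · · · · · ·
T3:
  2·area = 24
  edge (12, 2)→(0, 8): d=(-12,6) right/bottom  bias=-1
  edge (0, 8)→(6, 3): d=(6,-5) top-left  bias=+0
  edge (6, 3)→(12, 2): d=(6,-1) top-left  bias=+0
    (3,1)@(7, 3): e=[18,5,1] → #
    (4,1)@(9, 3): e=[6,15,3] → #
    (5,1)@(11, 3): e=[-6,25,5] → ·
    (2,2)@(5, 5): e=[6,7,11] → #
    (3,2)@(7, 5): e=[-6,17,13] → ·
    (4,2)@(9, 5): e=[-18,27,15] → ·
    (2,3)@(5, 7): e=[-18,19,23] → ·
  covered (3 px):
    · · · · · · · · ·
    · · · # # · · · ·
    · · # · · · · · ·
    · · · · · · · · ·
    · · · · · · · · ·
    · · · · · · · · ·
    · · · · · · · · ·
    · · · · · · · · ·
    · · · · · · · · ·
    · · · · · · · · ·
    · · · · · · · · ·
T4:
  2·area = 224
  edge (16, 4)→(12, 20): d=(-4,16) right/bottom  bias=-1
  edge (12, 20)→(3, 0): d=(-9,-20) top-left  bias=+0
  edge (3, 0)→(16, 4): d=(13,4) right/bottom  bias=-1
    (2,0)@(5, 1): e=[188,31,5] → #
    (3,0)@(7, 1): e=[156,71,-3] → ·
    (2,1)@(5, 3): e=[180,13,31] → #
    (3,1)@(7, 3): e=[148,53,23] → #
    (4,1)@(9, 3): e=[116,93,15] → #
    (5,1)@(11, 3): e=[84,133,7] → #
    (6,1)@(13, 3): e=[52,173,-1] → ·
    (2,2)@(5, 5): e=[172,-5,57] → ·
    (3,2)@(7, 5): e=[140,35,49] → #
    (6,2)@(13, 5): e=[44,155,25] → #
    (7,2)@(15, 5): e=[12,195,17] → #
    (8,2)@(17, 5): e=[-20,235,9] → ·
  covered (27 px):
    · · # · · · · · ·
    · · # # # # · · ·
    · · · # # # # # ·
    · · · # # # # # ·
    · · · · # # # · ·
    · · · · # # # · ·
    · · · · # # # · ·
    · · · · · # # · ·
    · · · · · # · · ·
    · · · · · · · · ·
    · · · · · · · · ·

Final: [3,0,1]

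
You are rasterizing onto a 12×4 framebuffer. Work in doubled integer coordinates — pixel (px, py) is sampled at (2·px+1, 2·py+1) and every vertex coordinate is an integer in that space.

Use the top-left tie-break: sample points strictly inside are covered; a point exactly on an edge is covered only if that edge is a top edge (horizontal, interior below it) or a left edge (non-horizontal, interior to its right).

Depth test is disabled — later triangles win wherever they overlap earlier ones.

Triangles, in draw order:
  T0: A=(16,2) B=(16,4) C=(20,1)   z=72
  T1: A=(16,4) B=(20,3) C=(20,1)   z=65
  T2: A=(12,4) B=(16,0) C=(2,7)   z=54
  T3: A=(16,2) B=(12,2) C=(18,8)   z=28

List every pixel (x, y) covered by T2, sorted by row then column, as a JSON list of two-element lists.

T0:
  2·area = 8  (B↔C swapped to make it positive)
  edge (16, 2)→(20, 1): d=(4,-1) top-left  bias=+0
  edge (20, 1)→(16, 4): d=(-4,3) right/bottom  bias=-1
  edge (16, 4)→(16, 2): d=(0,-2) top-left  bias=+0
    (8,1)@(17, 3): e=[5,1,2] → #
    (9,1)@(19, 3): e=[7,-5,6] → ·
    (8,2)@(17, 5): e=[13,-7,2] → ·
  covered (1 px):
    · · · · · · · · · · · ·
    · · · · · · · · # · · ·
    · · · · · · · · · · · ·
    · · · · · · · · · · · ·
T1:
  2·area = 8  (B↔C swapped to make it positive)
  edge (16, 4)→(20, 1): d=(4,-3) top-left  bias=+0
  edge (20, 1)→(20, 3): d=(0,2) right/bottom  bias=-1
  edge (20, 3)→(16, 4): d=(-4,1) right/bottom  bias=-1
    (9,1)@(19, 3): e=[5,2,1] → #
    (10,1)@(21, 3): e=[11,-2,-1] → ·
    (9,2)@(19, 5): e=[13,2,-7] → ·
  covered (1 px):
    · · · · · · · · · · · ·
    · · · · · · · · · # · ·
    · · · · · · · · · · · ·
    · · · · · · · · · · · ·
T2:
  2·area = 28  (B↔C swapped to make it positive)
  edge (12, 4)→(2, 7): d=(-10,3) right/bottom  bias=-1
  edge (2, 7)→(16, 0): d=(14,-7) top-left  bias=+0
  edge (16, 0)→(12, 4): d=(-4,4) right/bottom  bias=-1
    (7,0)@(15, 1): e=[21,7,0] → ·  [on edge]
    (5,1)@(11, 3): e=[13,7,8] → #
    (6,1)@(13, 3): e=[7,21,0] → ·  [on edge]
    (3,2)@(7, 5): e=[5,7,16] → #
    (4,2)@(9, 5): e=[-1,21,8] → ·
    (5,2)@(11, 5): e=[-7,35,0] → ·  [on edge]
    (3,3)@(7, 7): e=[-15,35,8] → ·
    (4,3)@(9, 7): e=[-21,49,0] → ·  [on edge]
  covered (2 px):
    · · · · · · · · · · · ·
    · · · · · # · · · · · ·
    · · · # · · · · · · · ·
    · · · · · · · · · · · ·
T3:
  2·area = 24  (B↔C swapped to make it positive)
  edge (16, 2)→(18, 8): d=(2,6) right/bottom  bias=-1
  edge (18, 8)→(12, 2): d=(-6,-6) top-left  bias=+0
  edge (12, 2)→(16, 2): d=(4,0) top-left  bias=+0
    (5,0)@(11, 1): e=[28,0,-4] → ·  [on edge]
    (6,1)@(13, 3): e=[20,0,4] → #  [on edge]
    (7,1)@(15, 3): e=[8,12,4] → #
    (8,1)@(17, 3): e=[-4,24,4] → ·
    (6,2)@(13, 5): e=[24,-12,12] → ·
    (7,2)@(15, 5): e=[12,0,12] → #  [on edge]
    (8,2)@(17, 5): e=[0,12,12] → ·  [on edge]
    (7,3)@(15, 7): e=[16,-12,20] → ·
    (8,3)@(17, 7): e=[4,0,20] → #  [on edge]
    (9,3)@(19, 7): e=[-8,12,20] → ·
  covered (4 px):
    · · · · · · · · · · · ·
    · · · · · · # # · · · ·
    · · · · · · · # · · · ·
    · · · · · · · · # · · ·

Result: [[5,1],[3,2]]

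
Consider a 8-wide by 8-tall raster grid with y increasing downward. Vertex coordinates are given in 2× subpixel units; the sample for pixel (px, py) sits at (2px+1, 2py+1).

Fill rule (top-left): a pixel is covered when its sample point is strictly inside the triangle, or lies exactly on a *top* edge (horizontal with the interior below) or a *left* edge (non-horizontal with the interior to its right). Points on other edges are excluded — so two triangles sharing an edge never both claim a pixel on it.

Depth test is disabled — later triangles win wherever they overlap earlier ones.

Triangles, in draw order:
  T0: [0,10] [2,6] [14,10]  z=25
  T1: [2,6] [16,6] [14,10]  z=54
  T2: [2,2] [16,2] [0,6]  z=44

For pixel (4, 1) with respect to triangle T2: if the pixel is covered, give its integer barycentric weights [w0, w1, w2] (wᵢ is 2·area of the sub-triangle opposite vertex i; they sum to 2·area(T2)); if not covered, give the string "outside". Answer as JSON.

T0:
  2·area = 56
  edge (0, 10)→(2, 6): d=(2,-4) top-left  bias=+0
  edge (2, 6)→(14, 10): d=(12,4) right/bottom  bias=-1
  edge (14, 10)→(0, 10): d=(-14,0) right/bottom  bias=-1
    (1,3)@(3, 7): e=[6,8,42] → █
    (2,3)@(5, 7): e=[14,0,42] → ·  [on edge]
    (0,4)@(1, 9): e=[2,40,14] → █
    (2,4)@(5, 9): e=[18,24,14] → █
    (3,4)@(7, 9): e=[26,16,14] → █
    (4,4)@(9, 9): e=[34,8,14] → █
    (5,4)@(11, 9): e=[42,0,14] → ·  [on edge]
    (0,5)@(1, 11): e=[6,64,-14] → ·
    (1,5)@(3, 11): e=[14,56,-14] → ·
    (2,5)@(5, 11): e=[22,48,-14] → ·
    (3,5)@(7, 11): e=[30,40,-14] → ·
    (4,5)@(9, 11): e=[38,32,-14] → ·
  covered (6 px):
    · · · · · · · ·
    · · · · · · · ·
    · · · · · · · ·
    · █ · · · · · ·
    █ █ █ █ █ · · ·
    · · · · · · · ·
    · · · · · · · ·
    · · · · · · · ·
T1:
  2·area = 56
  edge (2, 6)→(16, 6): d=(14,0) top-left  bias=+0
  edge (16, 6)→(14, 10): d=(-2,4) right/bottom  bias=-1
  edge (14, 10)→(2, 6): d=(-12,-4) top-left  bias=+0
    (2,3)@(5, 7): e=[14,42,0] → █  [on edge]
    (3,3)@(7, 7): e=[14,34,8] → █
    (4,3)@(9, 7): e=[14,26,16] → █
    (5,3)@(11, 7): e=[14,18,24] → █
    (6,3)@(13, 7): e=[14,10,32] → █
    (7,3)@(15, 7): e=[14,2,40] → █
    (2,4)@(5, 9): e=[42,38,-24] → ·
    (3,4)@(7, 9): e=[42,30,-16] → ·
    (4,4)@(9, 9): e=[42,22,-8] → ·
    (5,4)@(11, 9): e=[42,14,0] → █  [on edge]
    (7,4)@(15, 9): e=[42,-2,16] → ·
    (5,5)@(11, 11): e=[70,10,-24] → ·
  covered (8 px):
    · · · · · · · ·
    · · · · · · · ·
    · · · · · · · ·
    · · █ █ █ █ █ █
    · · · · · █ █ ·
    · · · · · · · ·
    · · · · · · · ·
    · · · · · · · ·
T2:
  2·area = 56
  edge (2, 2)→(16, 2): d=(14,0) top-left  bias=+0
  edge (16, 2)→(0, 6): d=(-16,4) right/bottom  bias=-1
  edge (0, 6)→(2, 2): d=(2,-4) top-left  bias=+0
    (1,1)@(3, 3): e=[14,36,6] → █
    (2,1)@(5, 3): e=[14,28,14] → █
    (3,1)@(7, 3): e=[14,20,22] → █
    (4,1)@(9, 3): e=[14,12,30] → █
    (5,1)@(11, 3): e=[14,4,38] → █
    (6,1)@(13, 3): e=[14,-4,46] → ·
    (0,2)@(1, 5): e=[42,12,2] → █
    (2,2)@(5, 5): e=[42,-4,18] → ·
    (3,2)@(7, 5): e=[42,-12,26] → ·
    (4,2)@(9, 5): e=[42,-20,34] → ·
    (5,2)@(11, 5): e=[42,-28,42] → ·
    (0,3)@(1, 7): e=[70,-20,6] → ·
  covered (7 px):
    · · · · · · · ·
    · █ █ █ █ █ · ·
    █ █ · · · · · ·
    · · · · · · · ·
    · · · · · · · ·
    · · · · · · · ·
    · · · · · · · ·
    · · · · · · · ·

Final: [12,30,14]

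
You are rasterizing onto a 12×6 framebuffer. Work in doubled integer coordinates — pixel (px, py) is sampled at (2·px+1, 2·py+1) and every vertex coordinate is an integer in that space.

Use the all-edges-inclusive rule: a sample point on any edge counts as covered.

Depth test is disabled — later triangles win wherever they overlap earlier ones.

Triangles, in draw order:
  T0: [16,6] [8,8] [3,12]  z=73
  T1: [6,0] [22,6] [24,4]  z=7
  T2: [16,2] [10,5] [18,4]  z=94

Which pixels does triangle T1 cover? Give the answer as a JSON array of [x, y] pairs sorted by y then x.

T0:
  2·area = 22  (B↔C swapped to make it positive)
  edge (16, 6)→(3, 12): d=(-13,6) inclusive
  edge (3, 12)→(8, 8): d=(5,-4) inclusive
  edge (8, 8)→(16, 6): d=(8,-2) inclusive
    (6,3)@(13, 7): e=[5,15,2] → X
    (7,3)@(15, 7): e=[-7,23,6] → .
    (3,4)@(7, 9): e=[15,1,6] → X
    (4,4)@(9, 9): e=[3,9,10] → X
    (5,4)@(11, 9): e=[-9,17,14] → .
    (6,4)@(13, 9): e=[-21,25,18] → .
    (2,5)@(5, 11): e=[1,3,18] → X
    (3,5)@(7, 11): e=[-11,11,22] → .
    (4,5)@(9, 11): e=[-23,19,26] → .
  covered (4 px):
    . . . . . . . . . . . .
    . . . . . . . . . . . .
    . . . . . . . . . . . .
    . . . . . . X . . . . .
    . . . X X . . . . . . .
    . . X . . . . . . . . .
T1:
  2·area = 44  (B↔C swapped to make it positive)
  edge (6, 0)→(24, 4): d=(18,4) inclusive
  edge (24, 4)→(22, 6): d=(-2,2) inclusive
  edge (22, 6)→(6, 0): d=(-16,-6) inclusive
    (4,0)@(9, 1): e=[6,36,2] → X
    (5,0)@(11, 1): e=[-2,32,14] → .
    (4,1)@(9, 3): e=[42,32,-30] → .
    (7,1)@(15, 3): e=[18,20,6] → X
    (8,1)@(17, 3): e=[10,16,18] → X
    (9,1)@(19, 3): e=[2,12,30] → X
    (10,1)@(21, 3): e=[-6,8,42] → .
    (7,2)@(15, 5): e=[54,16,-26] → .
    (8,2)@(17, 5): e=[46,12,-14] → .
    (9,2)@(19, 5): e=[38,8,-2] → .
    (10,2)@(21, 5): e=[30,4,10] → X
    (11,2)@(23, 5): e=[22,0,22] → X  [on edge]
    (10,3)@(21, 7): e=[66,0,-22] → .  [on edge]
    (9,4)@(19, 9): e=[110,0,-66] → .  [on edge]
    (8,5)@(17, 11): e=[154,0,-110] → .  [on edge]
  covered (6 px):
    . . . . X . . . . . . .
    . . . . . . . X X X . .
    . . . . . . . . . . X X
    . . . . . . . . . . . .
    . . . . . . . . . . . .
    . . . . . . . . . . . .
T2:
  2·area = 18  (B↔C swapped to make it positive)
  edge (16, 2)→(18, 4): d=(2,2) inclusive
  edge (18, 4)→(10, 5): d=(-8,1) inclusive
  edge (10, 5)→(16, 2): d=(6,-3) inclusive
    (7,0)@(15, 1): e=[0,27,-9] → .  [on edge]
    (7,1)@(15, 3): e=[4,11,3] → X
    (8,1)@(17, 3): e=[0,9,9] → X  [on edge]
    (9,1)@(19, 3): e=[-4,7,15] → .
    (7,2)@(15, 5): e=[8,-5,15] → .
    (8,2)@(17, 5): e=[4,-7,21] → .
    (9,2)@(19, 5): e=[0,-9,27] → .  [on edge]
    (10,3)@(21, 7): e=[0,-27,45] → .  [on edge]
    (11,4)@(23, 9): e=[0,-45,63] → .  [on edge]
  covered (2 px):
    . . . . . . . . . . . .
    . . . . . . . X X . . .
    . . . . . . . . . . . .
    . . . . . . . . . . . .
    . . . . . . . . . . . .
    . . . . . . . . . . . .

Final: [[4,0],[7,1],[8,1],[9,1],[10,2],[11,2]]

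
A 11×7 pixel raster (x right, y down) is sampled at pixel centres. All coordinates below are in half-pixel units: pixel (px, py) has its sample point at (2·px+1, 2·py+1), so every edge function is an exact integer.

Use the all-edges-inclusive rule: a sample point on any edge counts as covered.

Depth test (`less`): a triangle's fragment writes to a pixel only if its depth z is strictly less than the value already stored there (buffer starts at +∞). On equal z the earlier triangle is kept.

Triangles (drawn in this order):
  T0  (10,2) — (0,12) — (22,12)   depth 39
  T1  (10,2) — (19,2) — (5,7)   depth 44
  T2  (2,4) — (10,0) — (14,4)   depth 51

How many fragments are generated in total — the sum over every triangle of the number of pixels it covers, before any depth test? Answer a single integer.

T0:
  2·area = 220  (B↔C swapped to make it positive)
  edge (10, 2)→(22, 12): d=(12,10) inclusive
  edge (22, 12)→(0, 12): d=(-22,0) inclusive
  edge (0, 12)→(10, 2): d=(10,-10) inclusive
    (5,0)@(11, 1): e=[-22,242,0] → .  [on edge]
    (4,1)@(9, 3): e=[22,198,0] → X  [on edge]
    (5,1)@(11, 3): e=[2,198,20] → X
    (6,1)@(13, 3): e=[-18,198,40] → .
    (3,2)@(7, 5): e=[66,154,0] → X  [on edge]
    (6,2)@(13, 5): e=[6,154,60] → X
    (7,2)@(15, 5): e=[-14,154,80] → .
    (2,3)@(5, 7): e=[110,110,0] → X  [on edge]
    (7,3)@(15, 7): e=[10,110,100] → X
    (8,3)@(17, 7): e=[-10,110,120] → .
    (1,4)@(3, 9): e=[154,66,0] → X  [on edge]
    (8,4)@(17, 9): e=[14,66,140] → X
    (0,5)@(1, 11): e=[198,22,0] → X  [on edge]
  covered (30 px):
    . . . . . . . . . . .
    . . . . X X . . . . .
    . . . X X X X . . . .
    . . X X X X X X . . .
    . X X X X X X X X . .
    X X X X X X X X X X .
    . . . . . . . . . . .
T1:
  2·area = 45
  edge (10, 2)→(19, 2): d=(9,0) inclusive
  edge (19, 2)→(5, 7): d=(-14,5) inclusive
  edge (5, 7)→(10, 2): d=(5,-5) inclusive
    (5,0)@(11, 1): e=[-9,54,0] → .  [on edge]
    (4,1)@(9, 3): e=[9,36,0] → X  [on edge]
    (5,1)@(11, 3): e=[9,26,10] → X
    (6,1)@(13, 3): e=[9,16,20] → X
    (7,1)@(15, 3): e=[9,6,30] → X
    (8,1)@(17, 3): e=[9,-4,40] → .
    (3,2)@(7, 5): e=[27,18,0] → X  [on edge]
    (5,2)@(11, 5): e=[27,-2,20] → .
    (6,2)@(13, 5): e=[27,-12,30] → .
    (7,2)@(15, 5): e=[27,-22,40] → .
    (2,3)@(5, 7): e=[45,0,0] → X  [on edge]
    (3,3)@(7, 7): e=[45,-10,10] → .
    (1,4)@(3, 9): e=[63,-18,0] → .  [on edge]
    (0,5)@(1, 11): e=[81,-36,0] → .  [on edge]
  covered (7 px):
    . . . . . . . . . . .
    . . . . X X X X . . .
    . . . X X . . . . . .
    . . X . . . . . . . .
    . . . . . . . . . . .
    . . . . . . . . . . .
    . . . . . . . . . . .
T2:
  2·area = 48
  edge (2, 4)→(10, 0): d=(8,-4) inclusive
  edge (10, 0)→(14, 4): d=(4,4) inclusive
  edge (14, 4)→(2, 4): d=(-12,0) inclusive
    (4,0)@(9, 1): e=[4,8,36] → X
    (5,0)@(11, 1): e=[12,0,36] → X  [on edge]
    (6,0)@(13, 1): e=[20,-8,36] → .
    (2,1)@(5, 3): e=[4,32,12] → X
    (3,1)@(7, 3): e=[12,24,12] → X
    (6,1)@(13, 3): e=[36,0,12] → X  [on edge]
    (7,1)@(15, 3): e=[44,-8,12] → .
    (2,2)@(5, 5): e=[20,40,-12] → .
    (3,2)@(7, 5): e=[28,32,-12] → .
    (4,2)@(9, 5): e=[36,24,-12] → .
    (5,2)@(11, 5): e=[44,16,-12] → .
    (6,2)@(13, 5): e=[52,8,-12] → .
    (7,2)@(15, 5): e=[60,0,-12] → .  [on edge]
    (8,3)@(17, 7): e=[84,0,-36] → .  [on edge]
    (9,4)@(19, 9): e=[108,0,-60] → .  [on edge]
    (10,5)@(21, 11): e=[132,0,-84] → .  [on edge]
  covered (7 px):
    . . . . X X . . . . .
    . . X X X X X . . . .
    . . . . . . . . . . .
    . . . . . . . . . . .
    . . . . . . . . . . .
    . . . . . . . . . . .
    . . . . . . . . . . .

Answer: 44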